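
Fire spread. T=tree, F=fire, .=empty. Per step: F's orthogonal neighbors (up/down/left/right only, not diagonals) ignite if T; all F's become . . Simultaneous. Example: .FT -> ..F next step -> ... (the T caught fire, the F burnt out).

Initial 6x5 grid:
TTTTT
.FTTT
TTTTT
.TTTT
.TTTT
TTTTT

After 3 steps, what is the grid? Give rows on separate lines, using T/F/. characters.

Step 1: 3 trees catch fire, 1 burn out
  TFTTT
  ..FTT
  TFTTT
  .TTTT
  .TTTT
  TTTTT
Step 2: 6 trees catch fire, 3 burn out
  F.FTT
  ...FT
  F.FTT
  .FTTT
  .TTTT
  TTTTT
Step 3: 5 trees catch fire, 6 burn out
  ...FT
  ....F
  ...FT
  ..FTT
  .FTTT
  TTTTT

...FT
....F
...FT
..FTT
.FTTT
TTTTT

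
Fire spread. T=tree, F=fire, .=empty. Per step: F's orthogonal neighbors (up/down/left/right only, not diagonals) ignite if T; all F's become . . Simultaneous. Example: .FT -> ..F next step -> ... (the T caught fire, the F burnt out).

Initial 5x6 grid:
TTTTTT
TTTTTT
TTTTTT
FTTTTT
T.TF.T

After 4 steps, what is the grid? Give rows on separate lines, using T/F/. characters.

Step 1: 5 trees catch fire, 2 burn out
  TTTTTT
  TTTTTT
  FTTTTT
  .FTFTT
  F.F..T
Step 2: 5 trees catch fire, 5 burn out
  TTTTTT
  FTTTTT
  .FTFTT
  ..F.FT
  .....T
Step 3: 6 trees catch fire, 5 burn out
  FTTTTT
  .FTFTT
  ..F.FT
  .....F
  .....T
Step 4: 6 trees catch fire, 6 burn out
  .FTFTT
  ..F.FT
  .....F
  ......
  .....F

.FTFTT
..F.FT
.....F
......
.....F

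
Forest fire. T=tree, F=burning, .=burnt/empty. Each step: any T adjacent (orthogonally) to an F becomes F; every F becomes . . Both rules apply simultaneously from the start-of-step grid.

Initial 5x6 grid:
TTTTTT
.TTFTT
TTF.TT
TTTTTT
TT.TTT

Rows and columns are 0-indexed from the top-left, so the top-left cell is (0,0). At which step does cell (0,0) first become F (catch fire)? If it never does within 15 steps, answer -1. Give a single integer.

Step 1: cell (0,0)='T' (+5 fires, +2 burnt)
Step 2: cell (0,0)='T' (+8 fires, +5 burnt)
Step 3: cell (0,0)='T' (+7 fires, +8 burnt)
Step 4: cell (0,0)='F' (+4 fires, +7 burnt)
  -> target ignites at step 4
Step 5: cell (0,0)='.' (+1 fires, +4 burnt)
Step 6: cell (0,0)='.' (+0 fires, +1 burnt)
  fire out at step 6

4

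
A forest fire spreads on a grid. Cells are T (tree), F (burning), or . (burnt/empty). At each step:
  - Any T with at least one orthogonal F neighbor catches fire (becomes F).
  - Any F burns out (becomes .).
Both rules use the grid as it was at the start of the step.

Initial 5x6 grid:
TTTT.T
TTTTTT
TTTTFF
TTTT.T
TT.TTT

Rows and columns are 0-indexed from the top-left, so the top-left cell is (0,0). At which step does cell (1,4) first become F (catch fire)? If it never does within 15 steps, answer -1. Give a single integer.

Step 1: cell (1,4)='F' (+4 fires, +2 burnt)
  -> target ignites at step 1
Step 2: cell (1,4)='.' (+5 fires, +4 burnt)
Step 3: cell (1,4)='.' (+6 fires, +5 burnt)
Step 4: cell (1,4)='.' (+4 fires, +6 burnt)
Step 5: cell (1,4)='.' (+4 fires, +4 burnt)
Step 6: cell (1,4)='.' (+2 fires, +4 burnt)
Step 7: cell (1,4)='.' (+0 fires, +2 burnt)
  fire out at step 7

1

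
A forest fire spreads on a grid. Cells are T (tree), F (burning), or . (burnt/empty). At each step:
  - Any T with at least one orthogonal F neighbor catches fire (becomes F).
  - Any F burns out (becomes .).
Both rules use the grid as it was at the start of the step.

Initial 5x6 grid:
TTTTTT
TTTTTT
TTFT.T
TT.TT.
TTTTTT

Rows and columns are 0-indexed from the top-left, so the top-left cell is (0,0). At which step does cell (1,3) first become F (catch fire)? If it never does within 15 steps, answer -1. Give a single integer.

Step 1: cell (1,3)='T' (+3 fires, +1 burnt)
Step 2: cell (1,3)='F' (+6 fires, +3 burnt)
  -> target ignites at step 2
Step 3: cell (1,3)='.' (+8 fires, +6 burnt)
Step 4: cell (1,3)='.' (+6 fires, +8 burnt)
Step 5: cell (1,3)='.' (+3 fires, +6 burnt)
Step 6: cell (1,3)='.' (+0 fires, +3 burnt)
  fire out at step 6

2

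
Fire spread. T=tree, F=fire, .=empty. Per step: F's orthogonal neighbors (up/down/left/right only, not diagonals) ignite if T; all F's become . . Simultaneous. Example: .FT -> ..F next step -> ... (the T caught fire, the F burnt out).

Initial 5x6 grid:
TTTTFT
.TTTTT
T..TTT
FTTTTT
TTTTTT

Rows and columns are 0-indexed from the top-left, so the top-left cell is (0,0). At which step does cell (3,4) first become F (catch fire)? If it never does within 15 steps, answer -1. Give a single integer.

Step 1: cell (3,4)='T' (+6 fires, +2 burnt)
Step 2: cell (3,4)='T' (+6 fires, +6 burnt)
Step 3: cell (3,4)='F' (+7 fires, +6 burnt)
  -> target ignites at step 3
Step 4: cell (3,4)='.' (+5 fires, +7 burnt)
Step 5: cell (3,4)='.' (+1 fires, +5 burnt)
Step 6: cell (3,4)='.' (+0 fires, +1 burnt)
  fire out at step 6

3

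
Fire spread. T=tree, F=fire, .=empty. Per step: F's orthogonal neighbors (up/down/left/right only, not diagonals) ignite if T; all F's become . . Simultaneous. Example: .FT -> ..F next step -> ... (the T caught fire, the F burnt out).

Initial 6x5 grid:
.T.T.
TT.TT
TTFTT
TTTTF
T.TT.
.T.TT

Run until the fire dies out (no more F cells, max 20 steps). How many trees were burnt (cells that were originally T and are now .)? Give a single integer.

Step 1: +5 fires, +2 burnt (F count now 5)
Step 2: +7 fires, +5 burnt (F count now 7)
Step 3: +5 fires, +7 burnt (F count now 5)
Step 4: +2 fires, +5 burnt (F count now 2)
Step 5: +0 fires, +2 burnt (F count now 0)
Fire out after step 5
Initially T: 20, now '.': 29
Total burnt (originally-T cells now '.'): 19

Answer: 19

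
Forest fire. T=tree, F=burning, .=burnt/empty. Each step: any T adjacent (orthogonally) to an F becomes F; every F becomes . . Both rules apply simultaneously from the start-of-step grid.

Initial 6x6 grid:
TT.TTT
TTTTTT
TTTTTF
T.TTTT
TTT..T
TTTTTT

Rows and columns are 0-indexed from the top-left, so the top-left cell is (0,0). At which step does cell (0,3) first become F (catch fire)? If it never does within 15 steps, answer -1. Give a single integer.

Step 1: cell (0,3)='T' (+3 fires, +1 burnt)
Step 2: cell (0,3)='T' (+5 fires, +3 burnt)
Step 3: cell (0,3)='T' (+5 fires, +5 burnt)
Step 4: cell (0,3)='F' (+5 fires, +5 burnt)
  -> target ignites at step 4
Step 5: cell (0,3)='.' (+4 fires, +5 burnt)
Step 6: cell (0,3)='.' (+5 fires, +4 burnt)
Step 7: cell (0,3)='.' (+3 fires, +5 burnt)
Step 8: cell (0,3)='.' (+1 fires, +3 burnt)
Step 9: cell (0,3)='.' (+0 fires, +1 burnt)
  fire out at step 9

4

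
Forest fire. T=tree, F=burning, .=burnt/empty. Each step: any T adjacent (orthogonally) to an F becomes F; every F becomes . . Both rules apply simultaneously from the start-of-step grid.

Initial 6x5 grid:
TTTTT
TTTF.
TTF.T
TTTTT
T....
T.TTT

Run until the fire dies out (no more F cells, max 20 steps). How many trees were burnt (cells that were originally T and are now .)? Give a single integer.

Step 1: +4 fires, +2 burnt (F count now 4)
Step 2: +6 fires, +4 burnt (F count now 6)
Step 3: +4 fires, +6 burnt (F count now 4)
Step 4: +3 fires, +4 burnt (F count now 3)
Step 5: +1 fires, +3 burnt (F count now 1)
Step 6: +0 fires, +1 burnt (F count now 0)
Fire out after step 6
Initially T: 21, now '.': 27
Total burnt (originally-T cells now '.'): 18

Answer: 18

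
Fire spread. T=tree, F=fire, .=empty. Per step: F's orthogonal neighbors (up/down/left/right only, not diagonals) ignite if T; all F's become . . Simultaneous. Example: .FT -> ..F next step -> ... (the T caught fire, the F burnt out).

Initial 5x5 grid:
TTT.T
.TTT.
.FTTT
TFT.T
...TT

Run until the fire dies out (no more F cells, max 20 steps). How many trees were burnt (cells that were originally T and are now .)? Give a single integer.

Answer: 14

Derivation:
Step 1: +4 fires, +2 burnt (F count now 4)
Step 2: +3 fires, +4 burnt (F count now 3)
Step 3: +4 fires, +3 burnt (F count now 4)
Step 4: +1 fires, +4 burnt (F count now 1)
Step 5: +1 fires, +1 burnt (F count now 1)
Step 6: +1 fires, +1 burnt (F count now 1)
Step 7: +0 fires, +1 burnt (F count now 0)
Fire out after step 7
Initially T: 15, now '.': 24
Total burnt (originally-T cells now '.'): 14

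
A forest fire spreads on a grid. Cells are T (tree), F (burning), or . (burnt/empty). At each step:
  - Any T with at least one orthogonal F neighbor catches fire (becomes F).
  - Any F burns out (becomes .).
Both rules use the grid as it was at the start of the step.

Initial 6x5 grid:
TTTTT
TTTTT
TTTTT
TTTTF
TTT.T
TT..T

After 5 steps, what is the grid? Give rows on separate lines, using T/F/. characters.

Step 1: 3 trees catch fire, 1 burn out
  TTTTT
  TTTTT
  TTTTF
  TTTF.
  TTT.F
  TT..T
Step 2: 4 trees catch fire, 3 burn out
  TTTTT
  TTTTF
  TTTF.
  TTF..
  TTT..
  TT..F
Step 3: 5 trees catch fire, 4 burn out
  TTTTF
  TTTF.
  TTF..
  TF...
  TTF..
  TT...
Step 4: 5 trees catch fire, 5 burn out
  TTTF.
  TTF..
  TF...
  F....
  TF...
  TT...
Step 5: 5 trees catch fire, 5 burn out
  TTF..
  TF...
  F....
  .....
  F....
  TF...

TTF..
TF...
F....
.....
F....
TF...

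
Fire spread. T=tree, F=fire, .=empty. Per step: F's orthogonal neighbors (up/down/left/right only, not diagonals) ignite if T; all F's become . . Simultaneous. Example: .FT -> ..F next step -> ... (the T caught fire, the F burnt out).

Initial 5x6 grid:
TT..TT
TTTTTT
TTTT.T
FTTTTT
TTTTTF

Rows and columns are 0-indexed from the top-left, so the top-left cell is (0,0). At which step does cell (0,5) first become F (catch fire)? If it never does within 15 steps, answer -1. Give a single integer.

Step 1: cell (0,5)='T' (+5 fires, +2 burnt)
Step 2: cell (0,5)='T' (+7 fires, +5 burnt)
Step 3: cell (0,5)='T' (+6 fires, +7 burnt)
Step 4: cell (0,5)='F' (+5 fires, +6 burnt)
  -> target ignites at step 4
Step 5: cell (0,5)='.' (+2 fires, +5 burnt)
Step 6: cell (0,5)='.' (+0 fires, +2 burnt)
  fire out at step 6

4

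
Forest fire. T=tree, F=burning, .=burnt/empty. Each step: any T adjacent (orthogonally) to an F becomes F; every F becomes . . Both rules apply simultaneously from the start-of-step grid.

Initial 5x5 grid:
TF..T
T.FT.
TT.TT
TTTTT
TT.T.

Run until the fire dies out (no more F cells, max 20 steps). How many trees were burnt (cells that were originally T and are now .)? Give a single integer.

Answer: 15

Derivation:
Step 1: +2 fires, +2 burnt (F count now 2)
Step 2: +2 fires, +2 burnt (F count now 2)
Step 3: +3 fires, +2 burnt (F count now 3)
Step 4: +5 fires, +3 burnt (F count now 5)
Step 5: +2 fires, +5 burnt (F count now 2)
Step 6: +1 fires, +2 burnt (F count now 1)
Step 7: +0 fires, +1 burnt (F count now 0)
Fire out after step 7
Initially T: 16, now '.': 24
Total burnt (originally-T cells now '.'): 15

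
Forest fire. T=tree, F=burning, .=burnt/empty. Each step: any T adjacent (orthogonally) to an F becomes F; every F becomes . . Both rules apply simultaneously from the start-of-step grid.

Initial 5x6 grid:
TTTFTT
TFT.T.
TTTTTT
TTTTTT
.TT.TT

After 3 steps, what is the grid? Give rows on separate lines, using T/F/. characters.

Step 1: 6 trees catch fire, 2 burn out
  TFF.FT
  F.F.T.
  TFTTTT
  TTTTTT
  .TT.TT
Step 2: 6 trees catch fire, 6 burn out
  F....F
  ....F.
  F.FTTT
  TFTTTT
  .TT.TT
Step 3: 5 trees catch fire, 6 burn out
  ......
  ......
  ...FFT
  F.FTTT
  .FT.TT

......
......
...FFT
F.FTTT
.FT.TT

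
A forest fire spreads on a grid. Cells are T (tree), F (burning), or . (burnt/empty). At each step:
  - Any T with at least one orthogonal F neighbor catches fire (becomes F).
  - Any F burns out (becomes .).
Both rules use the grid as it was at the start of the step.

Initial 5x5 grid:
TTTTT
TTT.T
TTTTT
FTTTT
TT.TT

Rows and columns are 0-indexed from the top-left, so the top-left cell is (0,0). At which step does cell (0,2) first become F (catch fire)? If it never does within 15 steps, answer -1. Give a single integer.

Step 1: cell (0,2)='T' (+3 fires, +1 burnt)
Step 2: cell (0,2)='T' (+4 fires, +3 burnt)
Step 3: cell (0,2)='T' (+4 fires, +4 burnt)
Step 4: cell (0,2)='T' (+5 fires, +4 burnt)
Step 5: cell (0,2)='F' (+3 fires, +5 burnt)
  -> target ignites at step 5
Step 6: cell (0,2)='.' (+2 fires, +3 burnt)
Step 7: cell (0,2)='.' (+1 fires, +2 burnt)
Step 8: cell (0,2)='.' (+0 fires, +1 burnt)
  fire out at step 8

5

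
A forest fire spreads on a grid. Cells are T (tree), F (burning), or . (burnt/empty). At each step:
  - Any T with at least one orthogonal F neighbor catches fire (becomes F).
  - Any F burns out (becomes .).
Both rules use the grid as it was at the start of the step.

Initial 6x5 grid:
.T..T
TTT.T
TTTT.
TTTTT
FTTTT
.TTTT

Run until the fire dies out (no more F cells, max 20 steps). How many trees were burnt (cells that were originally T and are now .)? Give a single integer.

Answer: 21

Derivation:
Step 1: +2 fires, +1 burnt (F count now 2)
Step 2: +4 fires, +2 burnt (F count now 4)
Step 3: +5 fires, +4 burnt (F count now 5)
Step 4: +5 fires, +5 burnt (F count now 5)
Step 5: +5 fires, +5 burnt (F count now 5)
Step 6: +0 fires, +5 burnt (F count now 0)
Fire out after step 6
Initially T: 23, now '.': 28
Total burnt (originally-T cells now '.'): 21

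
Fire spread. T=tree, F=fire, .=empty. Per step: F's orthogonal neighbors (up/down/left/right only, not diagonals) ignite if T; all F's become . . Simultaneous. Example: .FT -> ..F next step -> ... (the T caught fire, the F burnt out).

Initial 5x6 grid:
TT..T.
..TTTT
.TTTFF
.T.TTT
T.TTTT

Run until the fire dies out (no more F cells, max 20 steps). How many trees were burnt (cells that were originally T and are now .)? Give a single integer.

Answer: 16

Derivation:
Step 1: +5 fires, +2 burnt (F count now 5)
Step 2: +6 fires, +5 burnt (F count now 6)
Step 3: +3 fires, +6 burnt (F count now 3)
Step 4: +2 fires, +3 burnt (F count now 2)
Step 5: +0 fires, +2 burnt (F count now 0)
Fire out after step 5
Initially T: 19, now '.': 27
Total burnt (originally-T cells now '.'): 16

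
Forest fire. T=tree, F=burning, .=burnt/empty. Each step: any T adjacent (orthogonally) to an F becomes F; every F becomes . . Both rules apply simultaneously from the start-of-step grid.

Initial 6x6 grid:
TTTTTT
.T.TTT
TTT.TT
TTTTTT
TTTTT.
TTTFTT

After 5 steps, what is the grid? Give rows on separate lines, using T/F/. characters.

Step 1: 3 trees catch fire, 1 burn out
  TTTTTT
  .T.TTT
  TTT.TT
  TTTTTT
  TTTFT.
  TTF.FT
Step 2: 5 trees catch fire, 3 burn out
  TTTTTT
  .T.TTT
  TTT.TT
  TTTFTT
  TTF.F.
  TF...F
Step 3: 4 trees catch fire, 5 burn out
  TTTTTT
  .T.TTT
  TTT.TT
  TTF.FT
  TF....
  F.....
Step 4: 5 trees catch fire, 4 burn out
  TTTTTT
  .T.TTT
  TTF.FT
  TF...F
  F.....
  ......
Step 5: 4 trees catch fire, 5 burn out
  TTTTTT
  .T.TFT
  TF...F
  F.....
  ......
  ......

TTTTTT
.T.TFT
TF...F
F.....
......
......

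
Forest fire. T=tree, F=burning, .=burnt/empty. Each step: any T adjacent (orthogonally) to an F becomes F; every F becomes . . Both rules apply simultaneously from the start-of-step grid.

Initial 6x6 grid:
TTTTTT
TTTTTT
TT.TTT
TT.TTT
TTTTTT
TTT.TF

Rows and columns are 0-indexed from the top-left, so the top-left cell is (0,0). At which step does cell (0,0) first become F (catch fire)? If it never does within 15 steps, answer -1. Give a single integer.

Step 1: cell (0,0)='T' (+2 fires, +1 burnt)
Step 2: cell (0,0)='T' (+2 fires, +2 burnt)
Step 3: cell (0,0)='T' (+3 fires, +2 burnt)
Step 4: cell (0,0)='T' (+4 fires, +3 burnt)
Step 5: cell (0,0)='T' (+5 fires, +4 burnt)
Step 6: cell (0,0)='T' (+5 fires, +5 burnt)
Step 7: cell (0,0)='T' (+5 fires, +5 burnt)
Step 8: cell (0,0)='T' (+3 fires, +5 burnt)
Step 9: cell (0,0)='T' (+2 fires, +3 burnt)
Step 10: cell (0,0)='F' (+1 fires, +2 burnt)
  -> target ignites at step 10
Step 11: cell (0,0)='.' (+0 fires, +1 burnt)
  fire out at step 11

10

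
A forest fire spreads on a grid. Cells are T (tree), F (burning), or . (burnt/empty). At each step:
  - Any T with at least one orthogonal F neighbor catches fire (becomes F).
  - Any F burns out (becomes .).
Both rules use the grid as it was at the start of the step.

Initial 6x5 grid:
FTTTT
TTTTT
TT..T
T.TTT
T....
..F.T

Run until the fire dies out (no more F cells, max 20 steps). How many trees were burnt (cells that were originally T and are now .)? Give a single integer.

Step 1: +2 fires, +2 burnt (F count now 2)
Step 2: +3 fires, +2 burnt (F count now 3)
Step 3: +4 fires, +3 burnt (F count now 4)
Step 4: +3 fires, +4 burnt (F count now 3)
Step 5: +1 fires, +3 burnt (F count now 1)
Step 6: +1 fires, +1 burnt (F count now 1)
Step 7: +1 fires, +1 burnt (F count now 1)
Step 8: +1 fires, +1 burnt (F count now 1)
Step 9: +1 fires, +1 burnt (F count now 1)
Step 10: +0 fires, +1 burnt (F count now 0)
Fire out after step 10
Initially T: 18, now '.': 29
Total burnt (originally-T cells now '.'): 17

Answer: 17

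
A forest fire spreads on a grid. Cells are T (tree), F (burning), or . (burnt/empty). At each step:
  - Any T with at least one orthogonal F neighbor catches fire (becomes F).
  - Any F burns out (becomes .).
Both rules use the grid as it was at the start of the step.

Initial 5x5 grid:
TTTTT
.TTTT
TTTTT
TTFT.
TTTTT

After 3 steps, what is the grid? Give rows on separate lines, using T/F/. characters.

Step 1: 4 trees catch fire, 1 burn out
  TTTTT
  .TTTT
  TTFTT
  TF.F.
  TTFTT
Step 2: 6 trees catch fire, 4 burn out
  TTTTT
  .TFTT
  TF.FT
  F....
  TF.FT
Step 3: 7 trees catch fire, 6 burn out
  TTFTT
  .F.FT
  F...F
  .....
  F...F

TTFTT
.F.FT
F...F
.....
F...F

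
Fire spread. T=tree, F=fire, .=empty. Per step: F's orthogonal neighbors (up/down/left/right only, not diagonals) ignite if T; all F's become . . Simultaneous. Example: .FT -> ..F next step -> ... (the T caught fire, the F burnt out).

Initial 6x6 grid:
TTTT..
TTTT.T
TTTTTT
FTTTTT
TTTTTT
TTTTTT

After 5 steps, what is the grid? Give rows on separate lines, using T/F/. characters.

Step 1: 3 trees catch fire, 1 burn out
  TTTT..
  TTTT.T
  FTTTTT
  .FTTTT
  FTTTTT
  TTTTTT
Step 2: 5 trees catch fire, 3 burn out
  TTTT..
  FTTT.T
  .FTTTT
  ..FTTT
  .FTTTT
  FTTTTT
Step 3: 6 trees catch fire, 5 burn out
  FTTT..
  .FTT.T
  ..FTTT
  ...FTT
  ..FTTT
  .FTTTT
Step 4: 6 trees catch fire, 6 burn out
  .FTT..
  ..FT.T
  ...FTT
  ....FT
  ...FTT
  ..FTTT
Step 5: 6 trees catch fire, 6 burn out
  ..FT..
  ...F.T
  ....FT
  .....F
  ....FT
  ...FTT

..FT..
...F.T
....FT
.....F
....FT
...FTT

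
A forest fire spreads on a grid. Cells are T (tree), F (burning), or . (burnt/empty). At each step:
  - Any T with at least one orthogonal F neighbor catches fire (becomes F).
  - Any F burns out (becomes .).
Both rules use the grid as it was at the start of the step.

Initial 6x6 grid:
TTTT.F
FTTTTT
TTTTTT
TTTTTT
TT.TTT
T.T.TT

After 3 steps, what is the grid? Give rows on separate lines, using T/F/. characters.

Step 1: 4 trees catch fire, 2 burn out
  FTTT..
  .FTTTF
  FTTTTT
  TTTTTT
  TT.TTT
  T.T.TT
Step 2: 6 trees catch fire, 4 burn out
  .FTT..
  ..FTF.
  .FTTTF
  FTTTTT
  TT.TTT
  T.T.TT
Step 3: 7 trees catch fire, 6 burn out
  ..FT..
  ...F..
  ..FTF.
  .FTTTF
  FT.TTT
  T.T.TT

..FT..
...F..
..FTF.
.FTTTF
FT.TTT
T.T.TT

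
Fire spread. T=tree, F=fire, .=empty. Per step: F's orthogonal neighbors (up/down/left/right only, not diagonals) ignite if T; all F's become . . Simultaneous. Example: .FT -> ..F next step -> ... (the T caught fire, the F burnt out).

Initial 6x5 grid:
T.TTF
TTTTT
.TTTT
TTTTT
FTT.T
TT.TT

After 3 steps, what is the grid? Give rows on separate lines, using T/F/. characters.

Step 1: 5 trees catch fire, 2 burn out
  T.TF.
  TTTTF
  .TTTT
  FTTTT
  .FT.T
  FT.TT
Step 2: 6 trees catch fire, 5 burn out
  T.F..
  TTTF.
  .TTTF
  .FTTT
  ..F.T
  .F.TT
Step 3: 5 trees catch fire, 6 burn out
  T....
  TTF..
  .FTF.
  ..FTF
  ....T
  ...TT

T....
TTF..
.FTF.
..FTF
....T
...TT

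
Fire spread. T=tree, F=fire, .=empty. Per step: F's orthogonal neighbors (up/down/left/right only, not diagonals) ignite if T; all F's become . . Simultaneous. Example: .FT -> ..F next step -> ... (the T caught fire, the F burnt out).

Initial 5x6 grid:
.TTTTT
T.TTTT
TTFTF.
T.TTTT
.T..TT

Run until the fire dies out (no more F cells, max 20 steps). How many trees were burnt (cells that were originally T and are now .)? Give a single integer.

Step 1: +6 fires, +2 burnt (F count now 6)
Step 2: +8 fires, +6 burnt (F count now 8)
Step 3: +6 fires, +8 burnt (F count now 6)
Step 4: +0 fires, +6 burnt (F count now 0)
Fire out after step 4
Initially T: 21, now '.': 29
Total burnt (originally-T cells now '.'): 20

Answer: 20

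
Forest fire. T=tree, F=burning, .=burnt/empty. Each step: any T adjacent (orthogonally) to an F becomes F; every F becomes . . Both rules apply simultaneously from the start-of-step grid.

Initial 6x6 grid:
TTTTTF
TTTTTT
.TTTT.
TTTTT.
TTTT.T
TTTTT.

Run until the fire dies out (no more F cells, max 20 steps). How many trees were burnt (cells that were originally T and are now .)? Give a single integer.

Step 1: +2 fires, +1 burnt (F count now 2)
Step 2: +2 fires, +2 burnt (F count now 2)
Step 3: +3 fires, +2 burnt (F count now 3)
Step 4: +4 fires, +3 burnt (F count now 4)
Step 5: +4 fires, +4 burnt (F count now 4)
Step 6: +4 fires, +4 burnt (F count now 4)
Step 7: +3 fires, +4 burnt (F count now 3)
Step 8: +4 fires, +3 burnt (F count now 4)
Step 9: +2 fires, +4 burnt (F count now 2)
Step 10: +1 fires, +2 burnt (F count now 1)
Step 11: +0 fires, +1 burnt (F count now 0)
Fire out after step 11
Initially T: 30, now '.': 35
Total burnt (originally-T cells now '.'): 29

Answer: 29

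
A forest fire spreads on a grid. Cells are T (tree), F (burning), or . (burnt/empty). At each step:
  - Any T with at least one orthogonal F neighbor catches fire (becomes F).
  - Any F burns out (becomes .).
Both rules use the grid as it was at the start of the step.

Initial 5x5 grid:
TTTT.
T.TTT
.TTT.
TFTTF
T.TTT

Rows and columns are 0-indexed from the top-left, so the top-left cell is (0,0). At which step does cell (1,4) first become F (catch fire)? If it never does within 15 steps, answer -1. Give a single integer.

Step 1: cell (1,4)='T' (+5 fires, +2 burnt)
Step 2: cell (1,4)='T' (+5 fires, +5 burnt)
Step 3: cell (1,4)='T' (+2 fires, +5 burnt)
Step 4: cell (1,4)='F' (+3 fires, +2 burnt)
  -> target ignites at step 4
Step 5: cell (1,4)='.' (+1 fires, +3 burnt)
Step 6: cell (1,4)='.' (+1 fires, +1 burnt)
Step 7: cell (1,4)='.' (+1 fires, +1 burnt)
Step 8: cell (1,4)='.' (+0 fires, +1 burnt)
  fire out at step 8

4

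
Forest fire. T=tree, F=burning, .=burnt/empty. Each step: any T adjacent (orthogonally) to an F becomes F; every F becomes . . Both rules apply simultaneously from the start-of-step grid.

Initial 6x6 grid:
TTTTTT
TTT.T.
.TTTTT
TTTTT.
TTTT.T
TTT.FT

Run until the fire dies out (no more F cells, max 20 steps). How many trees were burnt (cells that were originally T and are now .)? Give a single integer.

Answer: 2

Derivation:
Step 1: +1 fires, +1 burnt (F count now 1)
Step 2: +1 fires, +1 burnt (F count now 1)
Step 3: +0 fires, +1 burnt (F count now 0)
Fire out after step 3
Initially T: 29, now '.': 9
Total burnt (originally-T cells now '.'): 2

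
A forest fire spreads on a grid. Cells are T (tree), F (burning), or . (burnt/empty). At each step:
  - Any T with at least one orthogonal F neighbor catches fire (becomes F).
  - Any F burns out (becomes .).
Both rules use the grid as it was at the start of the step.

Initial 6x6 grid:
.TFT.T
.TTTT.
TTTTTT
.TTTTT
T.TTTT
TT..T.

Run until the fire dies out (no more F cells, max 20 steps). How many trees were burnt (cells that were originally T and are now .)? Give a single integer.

Answer: 22

Derivation:
Step 1: +3 fires, +1 burnt (F count now 3)
Step 2: +3 fires, +3 burnt (F count now 3)
Step 3: +4 fires, +3 burnt (F count now 4)
Step 4: +5 fires, +4 burnt (F count now 5)
Step 5: +3 fires, +5 burnt (F count now 3)
Step 6: +2 fires, +3 burnt (F count now 2)
Step 7: +2 fires, +2 burnt (F count now 2)
Step 8: +0 fires, +2 burnt (F count now 0)
Fire out after step 8
Initially T: 26, now '.': 32
Total burnt (originally-T cells now '.'): 22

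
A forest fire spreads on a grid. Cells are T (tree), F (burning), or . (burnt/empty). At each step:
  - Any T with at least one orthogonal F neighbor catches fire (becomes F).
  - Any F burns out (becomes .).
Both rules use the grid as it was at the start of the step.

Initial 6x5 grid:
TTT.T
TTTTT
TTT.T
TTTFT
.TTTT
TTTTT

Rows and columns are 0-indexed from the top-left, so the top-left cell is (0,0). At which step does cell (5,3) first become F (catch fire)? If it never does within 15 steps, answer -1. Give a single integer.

Step 1: cell (5,3)='T' (+3 fires, +1 burnt)
Step 2: cell (5,3)='F' (+6 fires, +3 burnt)
  -> target ignites at step 2
Step 3: cell (5,3)='.' (+7 fires, +6 burnt)
Step 4: cell (5,3)='.' (+6 fires, +7 burnt)
Step 5: cell (5,3)='.' (+3 fires, +6 burnt)
Step 6: cell (5,3)='.' (+1 fires, +3 burnt)
Step 7: cell (5,3)='.' (+0 fires, +1 burnt)
  fire out at step 7

2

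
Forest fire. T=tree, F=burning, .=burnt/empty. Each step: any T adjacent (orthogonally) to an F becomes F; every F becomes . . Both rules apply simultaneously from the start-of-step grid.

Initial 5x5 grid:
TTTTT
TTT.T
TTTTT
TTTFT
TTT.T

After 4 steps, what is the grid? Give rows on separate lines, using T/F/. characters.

Step 1: 3 trees catch fire, 1 burn out
  TTTTT
  TTT.T
  TTTFT
  TTF.F
  TTT.T
Step 2: 5 trees catch fire, 3 burn out
  TTTTT
  TTT.T
  TTF.F
  TF...
  TTF.F
Step 3: 5 trees catch fire, 5 burn out
  TTTTT
  TTF.F
  TF...
  F....
  TF...
Step 4: 5 trees catch fire, 5 burn out
  TTFTF
  TF...
  F....
  .....
  F....

TTFTF
TF...
F....
.....
F....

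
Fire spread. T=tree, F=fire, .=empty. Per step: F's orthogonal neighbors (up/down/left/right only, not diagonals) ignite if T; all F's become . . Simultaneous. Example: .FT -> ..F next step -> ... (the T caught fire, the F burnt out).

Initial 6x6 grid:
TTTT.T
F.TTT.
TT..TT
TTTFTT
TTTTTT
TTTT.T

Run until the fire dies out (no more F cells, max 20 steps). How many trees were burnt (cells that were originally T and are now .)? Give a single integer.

Step 1: +5 fires, +2 burnt (F count now 5)
Step 2: +9 fires, +5 burnt (F count now 9)
Step 3: +7 fires, +9 burnt (F count now 7)
Step 4: +6 fires, +7 burnt (F count now 6)
Step 5: +0 fires, +6 burnt (F count now 0)
Fire out after step 5
Initially T: 28, now '.': 35
Total burnt (originally-T cells now '.'): 27

Answer: 27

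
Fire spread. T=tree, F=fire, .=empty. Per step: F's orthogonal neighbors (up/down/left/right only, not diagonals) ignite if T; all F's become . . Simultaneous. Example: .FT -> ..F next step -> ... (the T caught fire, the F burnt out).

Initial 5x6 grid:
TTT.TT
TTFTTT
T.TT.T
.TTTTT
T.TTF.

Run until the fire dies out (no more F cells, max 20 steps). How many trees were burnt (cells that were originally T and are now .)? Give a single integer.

Step 1: +6 fires, +2 burnt (F count now 6)
Step 2: +8 fires, +6 burnt (F count now 8)
Step 3: +6 fires, +8 burnt (F count now 6)
Step 4: +1 fires, +6 burnt (F count now 1)
Step 5: +0 fires, +1 burnt (F count now 0)
Fire out after step 5
Initially T: 22, now '.': 29
Total burnt (originally-T cells now '.'): 21

Answer: 21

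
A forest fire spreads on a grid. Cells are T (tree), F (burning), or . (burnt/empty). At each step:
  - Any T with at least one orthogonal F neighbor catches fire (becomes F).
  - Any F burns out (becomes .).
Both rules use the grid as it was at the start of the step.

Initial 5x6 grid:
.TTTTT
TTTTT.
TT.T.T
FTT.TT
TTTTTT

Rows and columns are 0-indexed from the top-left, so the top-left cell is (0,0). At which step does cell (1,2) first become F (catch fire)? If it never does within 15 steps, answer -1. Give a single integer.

Step 1: cell (1,2)='T' (+3 fires, +1 burnt)
Step 2: cell (1,2)='T' (+4 fires, +3 burnt)
Step 3: cell (1,2)='T' (+2 fires, +4 burnt)
Step 4: cell (1,2)='F' (+3 fires, +2 burnt)
  -> target ignites at step 4
Step 5: cell (1,2)='.' (+3 fires, +3 burnt)
Step 6: cell (1,2)='.' (+5 fires, +3 burnt)
Step 7: cell (1,2)='.' (+2 fires, +5 burnt)
Step 8: cell (1,2)='.' (+2 fires, +2 burnt)
Step 9: cell (1,2)='.' (+0 fires, +2 burnt)
  fire out at step 9

4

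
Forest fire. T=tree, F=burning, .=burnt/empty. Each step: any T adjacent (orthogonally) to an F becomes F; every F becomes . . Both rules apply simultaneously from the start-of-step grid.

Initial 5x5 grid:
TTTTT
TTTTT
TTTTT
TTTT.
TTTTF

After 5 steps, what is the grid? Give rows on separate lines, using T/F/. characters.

Step 1: 1 trees catch fire, 1 burn out
  TTTTT
  TTTTT
  TTTTT
  TTTT.
  TTTF.
Step 2: 2 trees catch fire, 1 burn out
  TTTTT
  TTTTT
  TTTTT
  TTTF.
  TTF..
Step 3: 3 trees catch fire, 2 burn out
  TTTTT
  TTTTT
  TTTFT
  TTF..
  TF...
Step 4: 5 trees catch fire, 3 burn out
  TTTTT
  TTTFT
  TTF.F
  TF...
  F....
Step 5: 5 trees catch fire, 5 burn out
  TTTFT
  TTF.F
  TF...
  F....
  .....

TTTFT
TTF.F
TF...
F....
.....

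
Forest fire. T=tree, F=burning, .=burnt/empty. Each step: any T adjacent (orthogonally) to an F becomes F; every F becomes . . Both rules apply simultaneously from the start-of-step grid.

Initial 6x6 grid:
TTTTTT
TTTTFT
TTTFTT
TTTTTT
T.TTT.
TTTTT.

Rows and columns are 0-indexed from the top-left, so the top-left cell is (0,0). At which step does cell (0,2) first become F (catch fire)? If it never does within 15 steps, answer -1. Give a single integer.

Step 1: cell (0,2)='T' (+6 fires, +2 burnt)
Step 2: cell (0,2)='T' (+8 fires, +6 burnt)
Step 3: cell (0,2)='F' (+8 fires, +8 burnt)
  -> target ignites at step 3
Step 4: cell (0,2)='.' (+5 fires, +8 burnt)
Step 5: cell (0,2)='.' (+3 fires, +5 burnt)
Step 6: cell (0,2)='.' (+1 fires, +3 burnt)
Step 7: cell (0,2)='.' (+0 fires, +1 burnt)
  fire out at step 7

3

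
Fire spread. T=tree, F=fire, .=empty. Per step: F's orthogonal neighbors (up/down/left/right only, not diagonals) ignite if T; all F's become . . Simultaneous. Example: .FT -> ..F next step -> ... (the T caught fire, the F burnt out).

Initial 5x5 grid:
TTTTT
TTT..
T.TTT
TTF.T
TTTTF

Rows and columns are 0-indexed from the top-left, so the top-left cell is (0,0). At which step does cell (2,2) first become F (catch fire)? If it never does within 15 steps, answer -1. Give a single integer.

Step 1: cell (2,2)='F' (+5 fires, +2 burnt)
  -> target ignites at step 1
Step 2: cell (2,2)='.' (+5 fires, +5 burnt)
Step 3: cell (2,2)='.' (+4 fires, +5 burnt)
Step 4: cell (2,2)='.' (+3 fires, +4 burnt)
Step 5: cell (2,2)='.' (+2 fires, +3 burnt)
Step 6: cell (2,2)='.' (+0 fires, +2 burnt)
  fire out at step 6

1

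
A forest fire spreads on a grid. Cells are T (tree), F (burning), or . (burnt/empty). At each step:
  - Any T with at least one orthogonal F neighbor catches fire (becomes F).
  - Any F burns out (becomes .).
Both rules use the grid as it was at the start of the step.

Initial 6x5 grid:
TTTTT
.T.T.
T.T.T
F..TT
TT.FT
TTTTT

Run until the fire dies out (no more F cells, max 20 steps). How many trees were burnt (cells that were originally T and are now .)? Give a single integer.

Answer: 12

Derivation:
Step 1: +5 fires, +2 burnt (F count now 5)
Step 2: +5 fires, +5 burnt (F count now 5)
Step 3: +2 fires, +5 burnt (F count now 2)
Step 4: +0 fires, +2 burnt (F count now 0)
Fire out after step 4
Initially T: 20, now '.': 22
Total burnt (originally-T cells now '.'): 12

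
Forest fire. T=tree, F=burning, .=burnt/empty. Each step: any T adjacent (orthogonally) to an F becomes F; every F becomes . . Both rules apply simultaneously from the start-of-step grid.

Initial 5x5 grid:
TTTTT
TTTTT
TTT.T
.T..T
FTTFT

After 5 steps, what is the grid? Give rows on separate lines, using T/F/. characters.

Step 1: 3 trees catch fire, 2 burn out
  TTTTT
  TTTTT
  TTT.T
  .T..T
  .FF.F
Step 2: 2 trees catch fire, 3 burn out
  TTTTT
  TTTTT
  TTT.T
  .F..F
  .....
Step 3: 2 trees catch fire, 2 burn out
  TTTTT
  TTTTT
  TFT.F
  .....
  .....
Step 4: 4 trees catch fire, 2 burn out
  TTTTT
  TFTTF
  F.F..
  .....
  .....
Step 5: 5 trees catch fire, 4 burn out
  TFTTF
  F.FF.
  .....
  .....
  .....

TFTTF
F.FF.
.....
.....
.....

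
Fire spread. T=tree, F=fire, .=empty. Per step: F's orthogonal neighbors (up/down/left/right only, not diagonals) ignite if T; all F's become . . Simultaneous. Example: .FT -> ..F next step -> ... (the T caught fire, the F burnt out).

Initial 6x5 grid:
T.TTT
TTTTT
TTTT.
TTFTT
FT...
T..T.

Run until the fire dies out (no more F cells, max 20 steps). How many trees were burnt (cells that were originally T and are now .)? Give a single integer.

Answer: 19

Derivation:
Step 1: +6 fires, +2 burnt (F count now 6)
Step 2: +5 fires, +6 burnt (F count now 5)
Step 3: +4 fires, +5 burnt (F count now 4)
Step 4: +3 fires, +4 burnt (F count now 3)
Step 5: +1 fires, +3 burnt (F count now 1)
Step 6: +0 fires, +1 burnt (F count now 0)
Fire out after step 6
Initially T: 20, now '.': 29
Total burnt (originally-T cells now '.'): 19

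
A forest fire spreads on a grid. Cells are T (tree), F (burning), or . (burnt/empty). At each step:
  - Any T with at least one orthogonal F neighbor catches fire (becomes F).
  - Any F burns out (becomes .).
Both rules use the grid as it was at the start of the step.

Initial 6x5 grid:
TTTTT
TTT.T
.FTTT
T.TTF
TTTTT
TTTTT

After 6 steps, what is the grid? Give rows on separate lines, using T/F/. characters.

Step 1: 5 trees catch fire, 2 burn out
  TTTTT
  TFT.T
  ..FTF
  T.TF.
  TTTTF
  TTTTT
Step 2: 8 trees catch fire, 5 burn out
  TFTTT
  F.F.F
  ...F.
  T.F..
  TTTF.
  TTTTF
Step 3: 5 trees catch fire, 8 burn out
  F.FTF
  .....
  .....
  T....
  TTF..
  TTTF.
Step 4: 3 trees catch fire, 5 burn out
  ...F.
  .....
  .....
  T....
  TF...
  TTF..
Step 5: 2 trees catch fire, 3 burn out
  .....
  .....
  .....
  T....
  F....
  TF...
Step 6: 2 trees catch fire, 2 burn out
  .....
  .....
  .....
  F....
  .....
  F....

.....
.....
.....
F....
.....
F....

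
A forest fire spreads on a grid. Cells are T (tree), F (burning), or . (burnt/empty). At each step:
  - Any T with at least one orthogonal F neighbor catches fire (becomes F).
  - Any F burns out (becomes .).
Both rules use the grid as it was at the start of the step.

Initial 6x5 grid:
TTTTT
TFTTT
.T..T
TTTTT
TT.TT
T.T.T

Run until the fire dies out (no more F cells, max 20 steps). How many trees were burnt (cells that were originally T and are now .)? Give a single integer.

Answer: 22

Derivation:
Step 1: +4 fires, +1 burnt (F count now 4)
Step 2: +4 fires, +4 burnt (F count now 4)
Step 3: +5 fires, +4 burnt (F count now 5)
Step 4: +4 fires, +5 burnt (F count now 4)
Step 5: +3 fires, +4 burnt (F count now 3)
Step 6: +1 fires, +3 burnt (F count now 1)
Step 7: +1 fires, +1 burnt (F count now 1)
Step 8: +0 fires, +1 burnt (F count now 0)
Fire out after step 8
Initially T: 23, now '.': 29
Total burnt (originally-T cells now '.'): 22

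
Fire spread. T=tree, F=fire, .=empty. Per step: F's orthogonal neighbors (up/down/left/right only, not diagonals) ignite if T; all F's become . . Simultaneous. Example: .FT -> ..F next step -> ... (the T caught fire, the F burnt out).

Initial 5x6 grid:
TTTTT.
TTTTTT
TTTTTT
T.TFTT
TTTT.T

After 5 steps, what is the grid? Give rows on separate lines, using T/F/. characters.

Step 1: 4 trees catch fire, 1 burn out
  TTTTT.
  TTTTTT
  TTTFTT
  T.F.FT
  TTTF.T
Step 2: 5 trees catch fire, 4 burn out
  TTTTT.
  TTTFTT
  TTF.FT
  T....F
  TTF..T
Step 3: 7 trees catch fire, 5 burn out
  TTTFT.
  TTF.FT
  TF...F
  T.....
  TF...F
Step 4: 6 trees catch fire, 7 burn out
  TTF.F.
  TF...F
  F.....
  T.....
  F.....
Step 5: 3 trees catch fire, 6 burn out
  TF....
  F.....
  ......
  F.....
  ......

TF....
F.....
......
F.....
......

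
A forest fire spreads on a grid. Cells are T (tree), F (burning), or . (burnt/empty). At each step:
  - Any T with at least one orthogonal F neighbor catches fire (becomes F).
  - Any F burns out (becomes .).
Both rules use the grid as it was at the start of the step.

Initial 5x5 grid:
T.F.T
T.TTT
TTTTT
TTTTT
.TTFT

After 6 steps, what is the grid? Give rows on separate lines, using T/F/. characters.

Step 1: 4 trees catch fire, 2 burn out
  T...T
  T.FTT
  TTTTT
  TTTFT
  .TF.F
Step 2: 6 trees catch fire, 4 burn out
  T...T
  T..FT
  TTFFT
  TTF.F
  .F...
Step 3: 4 trees catch fire, 6 burn out
  T...T
  T...F
  TF..F
  TF...
  .....
Step 4: 3 trees catch fire, 4 burn out
  T...F
  T....
  F....
  F....
  .....
Step 5: 1 trees catch fire, 3 burn out
  T....
  F....
  .....
  .....
  .....
Step 6: 1 trees catch fire, 1 burn out
  F....
  .....
  .....
  .....
  .....

F....
.....
.....
.....
.....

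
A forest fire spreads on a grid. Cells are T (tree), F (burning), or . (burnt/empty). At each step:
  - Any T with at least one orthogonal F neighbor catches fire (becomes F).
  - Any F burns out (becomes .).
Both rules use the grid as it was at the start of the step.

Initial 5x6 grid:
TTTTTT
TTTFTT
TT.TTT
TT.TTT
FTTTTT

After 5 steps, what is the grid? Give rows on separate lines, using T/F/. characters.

Step 1: 6 trees catch fire, 2 burn out
  TTTFTT
  TTF.FT
  TT.FTT
  FT.TTT
  .FTTTT
Step 2: 9 trees catch fire, 6 burn out
  TTF.FT
  TF...F
  FT..FT
  .F.FTT
  ..FTTT
Step 3: 7 trees catch fire, 9 burn out
  TF...F
  F.....
  .F...F
  ....FT
  ...FTT
Step 4: 3 trees catch fire, 7 burn out
  F.....
  ......
  ......
  .....F
  ....FT
Step 5: 1 trees catch fire, 3 burn out
  ......
  ......
  ......
  ......
  .....F

......
......
......
......
.....F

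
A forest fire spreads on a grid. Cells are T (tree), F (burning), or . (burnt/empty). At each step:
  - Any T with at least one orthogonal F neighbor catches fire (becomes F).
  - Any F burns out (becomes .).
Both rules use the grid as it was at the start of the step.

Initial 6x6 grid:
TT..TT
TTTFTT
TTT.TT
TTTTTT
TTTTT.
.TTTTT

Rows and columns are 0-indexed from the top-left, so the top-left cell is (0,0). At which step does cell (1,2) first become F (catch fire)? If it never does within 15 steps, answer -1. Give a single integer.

Step 1: cell (1,2)='F' (+2 fires, +1 burnt)
  -> target ignites at step 1
Step 2: cell (1,2)='.' (+5 fires, +2 burnt)
Step 3: cell (1,2)='.' (+7 fires, +5 burnt)
Step 4: cell (1,2)='.' (+7 fires, +7 burnt)
Step 5: cell (1,2)='.' (+5 fires, +7 burnt)
Step 6: cell (1,2)='.' (+4 fires, +5 burnt)
Step 7: cell (1,2)='.' (+0 fires, +4 burnt)
  fire out at step 7

1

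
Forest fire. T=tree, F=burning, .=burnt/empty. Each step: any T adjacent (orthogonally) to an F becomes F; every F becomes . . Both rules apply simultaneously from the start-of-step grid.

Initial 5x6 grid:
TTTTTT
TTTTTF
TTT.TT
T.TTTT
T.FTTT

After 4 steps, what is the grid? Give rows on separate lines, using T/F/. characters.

Step 1: 5 trees catch fire, 2 burn out
  TTTTTF
  TTTTF.
  TTT.TF
  T.FTTT
  T..FTT
Step 2: 7 trees catch fire, 5 burn out
  TTTTF.
  TTTF..
  TTF.F.
  T..FTF
  T...FT
Step 3: 5 trees catch fire, 7 burn out
  TTTF..
  TTF...
  TF....
  T...F.
  T....F
Step 4: 3 trees catch fire, 5 burn out
  TTF...
  TF....
  F.....
  T.....
  T.....

TTF...
TF....
F.....
T.....
T.....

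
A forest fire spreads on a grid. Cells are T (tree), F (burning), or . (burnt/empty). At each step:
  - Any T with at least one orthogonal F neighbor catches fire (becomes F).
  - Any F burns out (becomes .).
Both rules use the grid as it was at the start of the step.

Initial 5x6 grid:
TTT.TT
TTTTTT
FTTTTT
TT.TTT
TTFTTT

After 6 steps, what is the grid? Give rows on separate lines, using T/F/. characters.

Step 1: 5 trees catch fire, 2 burn out
  TTT.TT
  FTTTTT
  .FTTTT
  FT.TTT
  TF.FTT
Step 2: 7 trees catch fire, 5 burn out
  FTT.TT
  .FTTTT
  ..FTTT
  .F.FTT
  F...FT
Step 3: 5 trees catch fire, 7 burn out
  .FT.TT
  ..FTTT
  ...FTT
  ....FT
  .....F
Step 4: 4 trees catch fire, 5 burn out
  ..F.TT
  ...FTT
  ....FT
  .....F
  ......
Step 5: 2 trees catch fire, 4 burn out
  ....TT
  ....FT
  .....F
  ......
  ......
Step 6: 2 trees catch fire, 2 burn out
  ....FT
  .....F
  ......
  ......
  ......

....FT
.....F
......
......
......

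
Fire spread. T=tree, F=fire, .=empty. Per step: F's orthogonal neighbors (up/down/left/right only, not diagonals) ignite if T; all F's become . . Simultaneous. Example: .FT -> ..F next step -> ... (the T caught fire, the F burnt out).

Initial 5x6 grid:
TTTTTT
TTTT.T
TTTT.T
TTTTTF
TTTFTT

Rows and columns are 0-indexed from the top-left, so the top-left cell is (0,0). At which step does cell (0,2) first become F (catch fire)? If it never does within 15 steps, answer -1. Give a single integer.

Step 1: cell (0,2)='T' (+6 fires, +2 burnt)
Step 2: cell (0,2)='T' (+4 fires, +6 burnt)
Step 3: cell (0,2)='T' (+5 fires, +4 burnt)
Step 4: cell (0,2)='T' (+5 fires, +5 burnt)
Step 5: cell (0,2)='F' (+3 fires, +5 burnt)
  -> target ignites at step 5
Step 6: cell (0,2)='.' (+2 fires, +3 burnt)
Step 7: cell (0,2)='.' (+1 fires, +2 burnt)
Step 8: cell (0,2)='.' (+0 fires, +1 burnt)
  fire out at step 8

5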